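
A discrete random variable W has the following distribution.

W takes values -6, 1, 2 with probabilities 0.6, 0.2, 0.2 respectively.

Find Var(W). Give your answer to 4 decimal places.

13.6000

E[W] = (-6)(0.6) + (1)(0.2) + (2)(0.2) = -3
E[W²] = (-6)²(0.6) + (1)²(0.2) + (2)²(0.2) = 22.6
Var(W) = E[W²] − (E[W])² = 22.6 − (-3)² = 13.6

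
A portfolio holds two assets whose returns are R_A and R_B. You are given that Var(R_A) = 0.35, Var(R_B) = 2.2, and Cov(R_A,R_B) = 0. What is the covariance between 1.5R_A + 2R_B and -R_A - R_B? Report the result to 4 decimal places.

Cov(1.5R_A + 2R_B, -R_A - R_B) = (1.5)(-1)Var(R_A) + (2)(-1)Var(R_B) + [(1.5)(-1) + (2)(-1)]Cov(R_A,R_B)
= -1.5·0.35 + -2·2.2 + -3.5·0 = -4.925

-4.9250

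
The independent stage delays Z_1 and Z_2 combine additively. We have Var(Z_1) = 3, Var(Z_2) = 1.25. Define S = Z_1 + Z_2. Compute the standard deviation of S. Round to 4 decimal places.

By independence, Var(S) = (1)²Var(Z_1) + (1)²Var(Z_2)
= (1)²·3 + (1)²·1.25 = 4.25
σ(S) = √4.25 ≈ 2.0616

2.0616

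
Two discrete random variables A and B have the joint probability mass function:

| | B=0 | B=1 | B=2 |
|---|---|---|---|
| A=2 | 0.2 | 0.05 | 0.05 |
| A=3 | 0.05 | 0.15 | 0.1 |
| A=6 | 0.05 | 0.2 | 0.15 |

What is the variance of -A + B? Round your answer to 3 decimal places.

2.790

E[A] = 3.9,  E[B] = 1,  E[AB] = 4.35
Var(A) = 18.3 − (3.9)² = 3.09;  Var(B) = 1.6 − (1)² = 0.6
cov(A,B) = 4.35 − (3.9)(1) = 0.45
Var(-A + B) = (-1)²·3.09 + (1)²·0.6 + 2·(-1)·(1)·0.45 = 2.79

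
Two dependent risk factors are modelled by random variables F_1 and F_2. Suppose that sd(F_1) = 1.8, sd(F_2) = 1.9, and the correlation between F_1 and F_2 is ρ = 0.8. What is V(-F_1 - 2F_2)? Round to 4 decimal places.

V(F_1) = (1.8)² = 3.24;  V(F_2) = (1.9)² = 3.61
cov(F_1,F_2) = ρ·sd(F_1)·sd(F_2) = 0.8·1.8·1.9 = 2.736
V(-F_1 - 2F_2) = (-1)²·V(F_1) + (-2)²·V(F_2) + 2·(-1)·(-2)·cov(F_1,F_2)
= 1·3.24 + 4·3.61 + 4·2.736 = 28.624

28.6240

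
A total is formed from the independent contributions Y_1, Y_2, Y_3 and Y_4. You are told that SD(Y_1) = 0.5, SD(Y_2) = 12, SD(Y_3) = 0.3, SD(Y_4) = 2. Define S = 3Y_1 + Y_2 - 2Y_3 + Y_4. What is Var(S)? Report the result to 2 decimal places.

150.61

Var(Y_1) = 0.25, Var(Y_2) = 144, Var(Y_3) = 0.09, Var(Y_4) = 4
By independence, Var(S) = (3)²Var(Y_1) + (1)²Var(Y_2) + (-2)²Var(Y_3) + (1)²Var(Y_4)
= (3)²·0.25 + (1)²·144 + (-2)²·0.09 + (1)²·4 = 150.61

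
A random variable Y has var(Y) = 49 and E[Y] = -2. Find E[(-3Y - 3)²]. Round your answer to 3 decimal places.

450.000

E[-3Y - 3] = -3·-2 − 3 = 3
var(-3Y - 3) = (-3)²·49 = 441
E[(-3Y - 3)²] = var((-3Y - 3)) + (E[(-3Y - 3)])² = 441 + (3)² = 450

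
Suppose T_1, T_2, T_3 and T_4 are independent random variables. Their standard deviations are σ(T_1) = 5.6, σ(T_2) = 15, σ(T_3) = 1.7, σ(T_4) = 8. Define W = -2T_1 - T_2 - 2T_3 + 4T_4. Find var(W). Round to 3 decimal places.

var(T_1) = 31.36, var(T_2) = 225, var(T_3) = 2.89, var(T_4) = 64
By independence, var(W) = (-2)²var(T_1) + (-1)²var(T_2) + (-2)²var(T_3) + (4)²var(T_4)
= (-2)²·31.36 + (-1)²·225 + (-2)²·2.89 + (4)²·64 = 1386

1386.000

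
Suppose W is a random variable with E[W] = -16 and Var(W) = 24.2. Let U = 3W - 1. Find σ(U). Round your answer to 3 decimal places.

Var(3W - 1) = (3)²·24.2 = 217.8
σ(U) = √217.8 ≈ 14.758

14.758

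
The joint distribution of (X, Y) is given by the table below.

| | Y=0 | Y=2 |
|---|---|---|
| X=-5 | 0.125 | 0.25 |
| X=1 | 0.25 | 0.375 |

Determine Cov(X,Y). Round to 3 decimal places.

E[X] = -1.25,  E[Y] = 1.25
E[XY] = -1.75
Cov(X,Y) = E[XY] − E[X]E[Y] = -1.75 − (-1.25)(1.25) = -0.1875

-0.188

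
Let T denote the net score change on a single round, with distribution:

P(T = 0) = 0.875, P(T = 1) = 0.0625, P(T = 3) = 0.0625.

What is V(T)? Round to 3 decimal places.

0.563

E[T] = (0)(0.875) + (1)(0.0625) + (3)(0.0625) = 0.25
E[T²] = (0)²(0.875) + (1)²(0.0625) + (3)²(0.0625) = 0.625
V(T) = E[T²] − (E[T])² = 0.625 − (0.25)² = 0.5625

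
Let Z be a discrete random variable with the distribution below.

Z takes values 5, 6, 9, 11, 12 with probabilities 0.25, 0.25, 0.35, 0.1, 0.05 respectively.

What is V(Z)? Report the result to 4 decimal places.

E[Z] = (5)(0.25) + (6)(0.25) + (9)(0.35) + (11)(0.1) + (12)(0.05) = 7.6
E[Z²] = (5)²(0.25) + (6)²(0.25) + (9)²(0.35) + (11)²(0.1) + (12)²(0.05) = 62.9
V(Z) = E[Z²] − (E[Z])² = 62.9 − (7.6)² = 5.14

5.1400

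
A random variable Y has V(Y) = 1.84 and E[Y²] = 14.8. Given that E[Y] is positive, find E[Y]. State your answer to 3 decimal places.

3.600

(E[Y])² = E[Y²] − V(Y) = 14.8 − 1.84 = 12.96
E[Y] = √12.96 = 3.6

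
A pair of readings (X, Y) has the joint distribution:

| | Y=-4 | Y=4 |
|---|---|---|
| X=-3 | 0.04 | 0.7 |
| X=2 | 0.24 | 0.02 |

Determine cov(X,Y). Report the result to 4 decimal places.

E[X] = -1.7,  E[Y] = 1.76
E[XY] = -9.68
cov(X,Y) = E[XY] − E[X]E[Y] = -9.68 − (-1.7)(1.76) = -6.688

-6.6880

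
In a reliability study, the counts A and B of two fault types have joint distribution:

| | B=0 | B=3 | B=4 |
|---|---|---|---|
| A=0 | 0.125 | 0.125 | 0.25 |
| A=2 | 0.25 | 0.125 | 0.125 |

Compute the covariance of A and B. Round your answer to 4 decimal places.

-0.5000

E[A] = 1,  E[B] = 2.25
E[AB] = 1.75
cov(A,B) = E[AB] − E[A]E[B] = 1.75 − (1)(2.25) = -0.5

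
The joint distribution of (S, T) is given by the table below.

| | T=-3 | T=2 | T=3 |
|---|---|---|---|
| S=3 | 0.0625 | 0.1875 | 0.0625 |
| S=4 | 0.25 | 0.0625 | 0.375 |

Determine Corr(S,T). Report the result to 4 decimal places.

-0.0829

E[S] = 3.6875,  E[T] = 0.875
E[ST] = 3.125
Cov(S,T) = E[ST] − E[S]E[T] = 3.125 − (3.6875)(0.875) = -0.1015625
var(S) = 0.21484375,  var(T) = 6.984375
ρ = -0.1015625 / √(0.21484375·6.984375) ≈ -0.0829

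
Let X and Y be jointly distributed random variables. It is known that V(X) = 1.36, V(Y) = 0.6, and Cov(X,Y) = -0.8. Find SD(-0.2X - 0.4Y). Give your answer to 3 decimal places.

V(-0.2X - 0.4Y) = (-0.2)²·V(X) + (-0.4)²·V(Y) + 2·(-0.2)·(-0.4)·Cov(X,Y)
= 0.04·1.36 + 0.16·0.6 + 0.16·-0.8 = 0.0224
SD(-0.2X - 0.4Y) = √0.0224 ≈ 0.150

0.150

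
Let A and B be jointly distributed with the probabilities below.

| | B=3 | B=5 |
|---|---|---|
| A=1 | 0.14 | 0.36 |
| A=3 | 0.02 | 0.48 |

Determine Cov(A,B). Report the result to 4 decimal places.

0.2400

E[A] = 2,  E[B] = 4.68
E[AB] = 9.6
Cov(A,B) = E[AB] − E[A]E[B] = 9.6 − (2)(4.68) = 0.24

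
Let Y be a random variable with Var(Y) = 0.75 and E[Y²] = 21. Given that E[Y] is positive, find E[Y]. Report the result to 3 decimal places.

(E[Y])² = E[Y²] − Var(Y) = 21 − 0.75 = 20.25
E[Y] = √20.25 = 4.5

4.500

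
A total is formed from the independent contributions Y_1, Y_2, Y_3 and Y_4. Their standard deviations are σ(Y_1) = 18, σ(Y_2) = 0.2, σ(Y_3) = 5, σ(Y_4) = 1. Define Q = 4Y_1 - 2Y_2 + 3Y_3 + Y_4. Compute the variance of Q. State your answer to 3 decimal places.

Var(Y_1) = 324, Var(Y_2) = 0.04, Var(Y_3) = 25, Var(Y_4) = 1
By independence, Var(Q) = (4)²Var(Y_1) + (-2)²Var(Y_2) + (3)²Var(Y_3) + (1)²Var(Y_4)
= (4)²·324 + (-2)²·0.04 + (3)²·25 + (1)²·1 = 5410.16

5410.160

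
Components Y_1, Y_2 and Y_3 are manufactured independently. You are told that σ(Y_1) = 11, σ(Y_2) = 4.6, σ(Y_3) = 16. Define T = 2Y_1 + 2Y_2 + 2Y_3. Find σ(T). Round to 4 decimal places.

Var(Y_1) = 121, Var(Y_2) = 21.16, Var(Y_3) = 256
By independence, Var(T) = (2)²Var(Y_1) + (2)²Var(Y_2) + (2)²Var(Y_3)
= (2)²·121 + (2)²·21.16 + (2)²·256 = 1592.64
σ(T) = √1592.64 ≈ 39.9079

39.9079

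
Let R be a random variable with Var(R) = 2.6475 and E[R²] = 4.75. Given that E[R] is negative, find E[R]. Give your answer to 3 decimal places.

-1.450

(E[R])² = E[R²] − Var(R) = 4.75 − 2.6475 = 2.1025
E[R] = −√2.1025 = -1.45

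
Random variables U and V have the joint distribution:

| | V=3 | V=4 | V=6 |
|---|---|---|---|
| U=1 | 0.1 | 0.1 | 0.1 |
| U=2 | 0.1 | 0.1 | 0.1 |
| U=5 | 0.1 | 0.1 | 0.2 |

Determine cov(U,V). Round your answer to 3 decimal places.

0.350

E[U] = 2.9,  E[V] = 4.5
E[UV] = 13.4
cov(U,V) = E[UV] − E[U]E[V] = 13.4 − (2.9)(4.5) = 0.35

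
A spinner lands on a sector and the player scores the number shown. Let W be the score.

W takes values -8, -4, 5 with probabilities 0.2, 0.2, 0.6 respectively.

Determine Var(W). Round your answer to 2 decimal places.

E[W] = (-8)(0.2) + (-4)(0.2) + (5)(0.6) = 0.6
E[W²] = (-8)²(0.2) + (-4)²(0.2) + (5)²(0.6) = 31
Var(W) = E[W²] − (E[W])² = 31 − (0.6)² = 30.64

30.64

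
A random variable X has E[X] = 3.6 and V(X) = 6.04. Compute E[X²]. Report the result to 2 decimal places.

19.00

E[X²] = V(X) + (E[X])² = 6.04 + (3.6)² = 19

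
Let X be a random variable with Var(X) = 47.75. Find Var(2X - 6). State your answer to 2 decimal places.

191.00

Var(2X - 6) = (2)²·Var(X) = 4·47.75 = 191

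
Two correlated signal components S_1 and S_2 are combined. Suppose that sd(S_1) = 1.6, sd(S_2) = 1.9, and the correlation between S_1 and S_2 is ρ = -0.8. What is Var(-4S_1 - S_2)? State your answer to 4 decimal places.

Var(S_1) = (1.6)² = 2.56;  Var(S_2) = (1.9)² = 3.61
Cov(S_1,S_2) = ρ·sd(S_1)·sd(S_2) = -0.8·1.6·1.9 = -2.432
Var(-4S_1 - S_2) = (-4)²·Var(S_1) + (-1)²·Var(S_2) + 2·(-4)·(-1)·Cov(S_1,S_2)
= 16·2.56 + 1·3.61 + 8·-2.432 = 25.114

25.1140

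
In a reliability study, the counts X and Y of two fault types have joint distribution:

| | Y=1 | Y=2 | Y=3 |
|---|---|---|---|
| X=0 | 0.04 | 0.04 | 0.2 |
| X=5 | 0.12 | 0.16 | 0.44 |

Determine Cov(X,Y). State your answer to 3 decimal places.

E[X] = 3.6,  E[Y] = 2.48
E[XY] = 8.8
Cov(X,Y) = E[XY] − E[X]E[Y] = 8.8 − (3.6)(2.48) = -0.128

-0.128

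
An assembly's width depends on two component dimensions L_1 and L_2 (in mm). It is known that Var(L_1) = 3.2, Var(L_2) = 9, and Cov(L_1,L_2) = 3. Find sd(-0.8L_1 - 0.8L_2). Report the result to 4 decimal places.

3.4129

Var(-0.8L_1 - 0.8L_2) = (-0.8)²·Var(L_1) + (-0.8)²·Var(L_2) + 2·(-0.8)·(-0.8)·Cov(L_1,L_2)
= 0.64·3.2 + 0.64·9 + 1.28·3 = 11.648
sd(-0.8L_1 - 0.8L_2) = √11.648 ≈ 3.4129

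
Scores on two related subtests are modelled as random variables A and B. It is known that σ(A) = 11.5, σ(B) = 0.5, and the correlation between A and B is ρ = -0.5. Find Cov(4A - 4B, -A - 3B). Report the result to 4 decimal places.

Var(A) = (11.5)² = 132.25;  Var(B) = (0.5)² = 0.25
Cov(A,B) = ρ·σ(A)·σ(B) = -0.5·11.5·0.5 = -2.875
Cov(4A - 4B, -A - 3B) = (4)(-1)Var(A) + (-4)(-3)Var(B) + [(4)(-3) + (-4)(-1)]Cov(A,B)
= -4·132.25 + 12·0.25 + -8·-2.875 = -503

-503.0000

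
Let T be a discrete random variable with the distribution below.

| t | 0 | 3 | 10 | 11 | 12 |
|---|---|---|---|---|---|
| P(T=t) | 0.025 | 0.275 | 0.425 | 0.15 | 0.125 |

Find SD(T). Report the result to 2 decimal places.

3.67

E[T] = (0)(0.025) + (3)(0.275) + (10)(0.425) + (11)(0.15) + (12)(0.125) = 8.225
E[T²] = (0)²(0.025) + (3)²(0.275) + (10)²(0.425) + (11)²(0.15) + (12)²(0.125) = 81.125
V(T) = E[T²] − (E[T])² = 81.125 − (8.225)² = 13.474375
SD(T) = √13.474375 ≈ 3.67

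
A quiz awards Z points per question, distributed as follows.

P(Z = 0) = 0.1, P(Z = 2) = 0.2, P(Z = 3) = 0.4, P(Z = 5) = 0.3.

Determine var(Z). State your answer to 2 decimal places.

2.29

E[Z] = (0)(0.1) + (2)(0.2) + (3)(0.4) + (5)(0.3) = 3.1
E[Z²] = (0)²(0.1) + (2)²(0.2) + (3)²(0.4) + (5)²(0.3) = 11.9
var(Z) = E[Z²] − (E[Z])² = 11.9 − (3.1)² = 2.29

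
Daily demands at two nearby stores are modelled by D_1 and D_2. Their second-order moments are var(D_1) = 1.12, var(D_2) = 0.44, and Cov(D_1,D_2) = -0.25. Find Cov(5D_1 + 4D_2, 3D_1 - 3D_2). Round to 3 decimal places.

Cov(5D_1 + 4D_2, 3D_1 - 3D_2) = (5)(3)var(D_1) + (4)(-3)var(D_2) + [(5)(-3) + (4)(3)]Cov(D_1,D_2)
= 15·1.12 + -12·0.44 + -3·-0.25 = 12.27

12.270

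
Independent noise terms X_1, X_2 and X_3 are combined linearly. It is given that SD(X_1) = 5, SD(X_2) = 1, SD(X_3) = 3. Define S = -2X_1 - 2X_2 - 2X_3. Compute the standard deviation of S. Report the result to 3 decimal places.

Var(X_1) = 25, Var(X_2) = 1, Var(X_3) = 9
By independence, Var(S) = (-2)²Var(X_1) + (-2)²Var(X_2) + (-2)²Var(X_3)
= (-2)²·25 + (-2)²·1 + (-2)²·9 = 140
SD(S) = √140 ≈ 11.832

11.832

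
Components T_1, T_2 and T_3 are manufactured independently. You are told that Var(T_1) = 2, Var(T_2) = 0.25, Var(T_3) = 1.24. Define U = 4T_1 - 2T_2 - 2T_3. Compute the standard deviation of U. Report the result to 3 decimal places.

By independence, Var(U) = (4)²Var(T_1) + (-2)²Var(T_2) + (-2)²Var(T_3)
= (4)²·2 + (-2)²·0.25 + (-2)²·1.24 = 37.96
SD(U) = √37.96 ≈ 6.161

6.161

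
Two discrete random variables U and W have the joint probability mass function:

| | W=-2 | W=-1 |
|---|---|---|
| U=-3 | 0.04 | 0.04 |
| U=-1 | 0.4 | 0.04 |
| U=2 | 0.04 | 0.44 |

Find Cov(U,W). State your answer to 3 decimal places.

E[U] = 0.28,  E[W] = -1.48
E[UW] = 0.16
Cov(U,W) = E[UW] − E[U]E[W] = 0.16 − (0.28)(-1.48) = 0.5744

0.574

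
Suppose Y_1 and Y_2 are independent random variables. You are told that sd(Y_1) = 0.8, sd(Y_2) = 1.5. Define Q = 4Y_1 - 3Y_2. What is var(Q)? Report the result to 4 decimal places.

30.4900

var(Y_1) = 0.64, var(Y_2) = 2.25
By independence, var(Q) = (4)²var(Y_1) + (-3)²var(Y_2)
= (4)²·0.64 + (-3)²·2.25 = 30.49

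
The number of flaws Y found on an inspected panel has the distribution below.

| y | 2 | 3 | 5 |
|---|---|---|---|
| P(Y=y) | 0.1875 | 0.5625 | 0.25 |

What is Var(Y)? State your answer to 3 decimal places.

E[Y] = (2)(0.1875) + (3)(0.5625) + (5)(0.25) = 3.3125
E[Y²] = (2)²(0.1875) + (3)²(0.5625) + (5)²(0.25) = 12.0625
Var(Y) = E[Y²] − (E[Y])² = 12.0625 − (3.3125)² = 1.08984375

1.090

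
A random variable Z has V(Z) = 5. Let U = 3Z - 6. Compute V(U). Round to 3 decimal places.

V(3Z - 6) = (3)²·V(Z) = 9·5 = 45

45.000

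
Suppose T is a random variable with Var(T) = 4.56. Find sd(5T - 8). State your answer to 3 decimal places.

10.677

Var(5T - 8) = (5)²·4.56 = 114
sd(5T - 8) = √114 ≈ 10.677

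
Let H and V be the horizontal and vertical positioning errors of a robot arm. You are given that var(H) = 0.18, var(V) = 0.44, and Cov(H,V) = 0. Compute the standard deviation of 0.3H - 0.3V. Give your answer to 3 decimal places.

var(0.3H - 0.3V) = (0.3)²·var(H) + (-0.3)²·var(V) + 2·(0.3)·(-0.3)·Cov(H,V)
= 0.09·0.18 + 0.09·0.44 + -0.18·0 = 0.0558
SD(0.3H - 0.3V) = √0.0558 ≈ 0.236

0.236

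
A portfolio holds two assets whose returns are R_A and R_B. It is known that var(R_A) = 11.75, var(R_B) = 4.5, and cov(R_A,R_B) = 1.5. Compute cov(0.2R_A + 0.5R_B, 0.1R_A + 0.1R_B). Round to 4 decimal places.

0.5650

cov(0.2R_A + 0.5R_B, 0.1R_A + 0.1R_B) = (0.2)(0.1)var(R_A) + (0.5)(0.1)var(R_B) + [(0.2)(0.1) + (0.5)(0.1)]cov(R_A,R_B)
= 0.02·11.75 + 0.05·4.5 + 0.07·1.5 = 0.565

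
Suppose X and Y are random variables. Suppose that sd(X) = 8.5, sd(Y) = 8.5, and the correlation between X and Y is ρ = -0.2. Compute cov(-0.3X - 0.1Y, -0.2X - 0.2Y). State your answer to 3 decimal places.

var(X) = (8.5)² = 72.25;  var(Y) = (8.5)² = 72.25
cov(X,Y) = ρ·sd(X)·sd(Y) = -0.2·8.5·8.5 = -14.45
cov(-0.3X - 0.1Y, -0.2X - 0.2Y) = (-0.3)(-0.2)var(X) + (-0.1)(-0.2)var(Y) + [(-0.3)(-0.2) + (-0.1)(-0.2)]cov(X,Y)
= 0.06·72.25 + 0.02·72.25 + 0.08·-14.45 = 4.624

4.624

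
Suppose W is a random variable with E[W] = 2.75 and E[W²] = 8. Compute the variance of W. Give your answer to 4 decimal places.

0.4375

Var(W) = 8 − (2.75)² = 0.4375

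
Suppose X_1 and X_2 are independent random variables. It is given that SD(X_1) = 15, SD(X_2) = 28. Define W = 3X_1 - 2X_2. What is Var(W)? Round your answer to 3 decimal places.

Var(X_1) = 225, Var(X_2) = 784
By independence, Var(W) = (3)²Var(X_1) + (-2)²Var(X_2)
= (3)²·225 + (-2)²·784 = 5161

5161.000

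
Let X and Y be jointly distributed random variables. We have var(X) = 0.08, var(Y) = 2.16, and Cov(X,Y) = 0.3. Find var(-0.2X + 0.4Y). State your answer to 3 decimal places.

0.301

var(-0.2X + 0.4Y) = (-0.2)²·var(X) + (0.4)²·var(Y) + 2·(-0.2)·(0.4)·Cov(X,Y)
= 0.04·0.08 + 0.16·2.16 + -0.16·0.3 = 0.3008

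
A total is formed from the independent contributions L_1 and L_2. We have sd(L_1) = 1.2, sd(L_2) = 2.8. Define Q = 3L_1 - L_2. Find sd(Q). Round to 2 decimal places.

V(L_1) = 1.44, V(L_2) = 7.84
By independence, V(Q) = (3)²V(L_1) + (-1)²V(L_2)
= (3)²·1.44 + (-1)²·7.84 = 20.8
sd(Q) = √20.8 ≈ 4.56

4.56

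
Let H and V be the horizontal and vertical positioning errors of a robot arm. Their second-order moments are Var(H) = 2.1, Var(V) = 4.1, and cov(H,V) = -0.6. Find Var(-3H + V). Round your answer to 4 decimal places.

26.6000

Var(-3H + V) = (-3)²·Var(H) + (1)²·Var(V) + 2·(-3)·(1)·cov(H,V)
= 9·2.1 + 1·4.1 + -6·-0.6 = 26.6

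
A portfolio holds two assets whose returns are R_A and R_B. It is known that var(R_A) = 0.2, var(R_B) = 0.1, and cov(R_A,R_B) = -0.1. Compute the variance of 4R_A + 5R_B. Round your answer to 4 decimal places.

var(4R_A + 5R_B) = (4)²·var(R_A) + (5)²·var(R_B) + 2·(4)·(5)·cov(R_A,R_B)
= 16·0.2 + 25·0.1 + 40·-0.1 = 1.7

1.7000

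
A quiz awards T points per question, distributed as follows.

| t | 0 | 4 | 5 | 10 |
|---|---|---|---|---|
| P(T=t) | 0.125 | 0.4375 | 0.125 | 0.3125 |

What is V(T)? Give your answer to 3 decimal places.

E[T] = (0)(0.125) + (4)(0.4375) + (5)(0.125) + (10)(0.3125) = 5.5
E[T²] = (0)²(0.125) + (4)²(0.4375) + (5)²(0.125) + (10)²(0.3125) = 41.375
V(T) = E[T²] − (E[T])² = 41.375 − (5.5)² = 11.125

11.125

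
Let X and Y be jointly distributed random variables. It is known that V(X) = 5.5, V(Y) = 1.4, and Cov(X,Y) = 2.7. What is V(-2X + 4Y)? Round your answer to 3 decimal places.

V(-2X + 4Y) = (-2)²·V(X) + (4)²·V(Y) + 2·(-2)·(4)·Cov(X,Y)
= 4·5.5 + 16·1.4 + -16·2.7 = 1.2

1.200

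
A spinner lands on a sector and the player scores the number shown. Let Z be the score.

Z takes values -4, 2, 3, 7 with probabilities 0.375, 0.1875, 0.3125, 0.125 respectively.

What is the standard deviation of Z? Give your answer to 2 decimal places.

E[Z] = (-4)(0.375) + (2)(0.1875) + (3)(0.3125) + (7)(0.125) = 0.6875
E[Z²] = (-4)²(0.375) + (2)²(0.1875) + (3)²(0.3125) + (7)²(0.125) = 15.6875
var(Z) = E[Z²] − (E[Z])² = 15.6875 − (0.6875)² = 15.21484375
SD(Z) = √15.21484375 ≈ 3.90

3.90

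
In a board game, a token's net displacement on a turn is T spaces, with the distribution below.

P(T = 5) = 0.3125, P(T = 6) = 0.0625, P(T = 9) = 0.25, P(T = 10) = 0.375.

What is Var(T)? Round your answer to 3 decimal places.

4.809

E[T] = (5)(0.3125) + (6)(0.0625) + (9)(0.25) + (10)(0.375) = 7.9375
E[T²] = (5)²(0.3125) + (6)²(0.0625) + (9)²(0.25) + (10)²(0.375) = 67.8125
Var(T) = E[T²] − (E[T])² = 67.8125 − (7.9375)² = 4.80859375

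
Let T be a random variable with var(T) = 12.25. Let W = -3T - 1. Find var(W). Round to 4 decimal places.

110.2500

var(-3T - 1) = (-3)²·var(T) = 9·12.25 = 110.25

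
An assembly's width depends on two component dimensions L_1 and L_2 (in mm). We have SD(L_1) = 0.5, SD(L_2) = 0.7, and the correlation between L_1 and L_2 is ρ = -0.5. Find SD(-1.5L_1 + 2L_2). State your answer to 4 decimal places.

var(L_1) = (0.5)² = 0.25;  var(L_2) = (0.7)² = 0.49
cov(L_1,L_2) = ρ·SD(L_1)·SD(L_2) = -0.5·0.5·0.7 = -0.175
var(-1.5L_1 + 2L_2) = (-1.5)²·var(L_1) + (2)²·var(L_2) + 2·(-1.5)·(2)·cov(L_1,L_2)
= 2.25·0.25 + 4·0.49 + -6·-0.175 = 3.5725
SD(-1.5L_1 + 2L_2) = √3.5725 ≈ 1.8901

1.8901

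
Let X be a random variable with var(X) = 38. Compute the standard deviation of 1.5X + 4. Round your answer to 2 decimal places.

9.25

var(1.5X + 4) = (1.5)²·38 = 85.5
sd(1.5X + 4) = √85.5 ≈ 9.25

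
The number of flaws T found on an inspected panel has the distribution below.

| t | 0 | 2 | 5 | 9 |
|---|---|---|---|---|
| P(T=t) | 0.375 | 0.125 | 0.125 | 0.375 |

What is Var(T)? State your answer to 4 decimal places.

E[T] = (0)(0.375) + (2)(0.125) + (5)(0.125) + (9)(0.375) = 4.25
E[T²] = (0)²(0.375) + (2)²(0.125) + (5)²(0.125) + (9)²(0.375) = 34
Var(T) = E[T²] − (E[T])² = 34 − (4.25)² = 15.9375

15.9375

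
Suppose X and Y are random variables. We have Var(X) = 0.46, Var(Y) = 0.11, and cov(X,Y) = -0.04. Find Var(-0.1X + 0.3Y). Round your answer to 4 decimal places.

Var(-0.1X + 0.3Y) = (-0.1)²·Var(X) + (0.3)²·Var(Y) + 2·(-0.1)·(0.3)·cov(X,Y)
= 0.01·0.46 + 0.09·0.11 + -0.06·-0.04 = 0.0169

0.0169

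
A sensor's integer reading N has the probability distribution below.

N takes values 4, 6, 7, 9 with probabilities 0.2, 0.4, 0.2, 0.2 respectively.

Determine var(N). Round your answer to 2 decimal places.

2.64

E[N] = (4)(0.2) + (6)(0.4) + (7)(0.2) + (9)(0.2) = 6.4
E[N²] = (4)²(0.2) + (6)²(0.4) + (7)²(0.2) + (9)²(0.2) = 43.6
var(N) = E[N²] − (E[N])² = 43.6 − (6.4)² = 2.64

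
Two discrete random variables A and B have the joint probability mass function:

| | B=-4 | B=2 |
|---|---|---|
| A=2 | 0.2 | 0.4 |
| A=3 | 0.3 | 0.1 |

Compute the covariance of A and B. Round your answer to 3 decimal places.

-0.600

E[A] = 2.4,  E[B] = -1
E[AB] = -3
Cov(A,B) = E[AB] − E[A]E[B] = -3 − (2.4)(-1) = -0.6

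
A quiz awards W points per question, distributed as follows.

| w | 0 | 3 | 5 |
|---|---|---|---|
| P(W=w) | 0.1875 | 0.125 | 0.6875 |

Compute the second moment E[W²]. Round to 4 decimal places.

E[W²] = (0)²(0.1875) + (3)²(0.125) + (5)²(0.6875) = 18.3125

18.3125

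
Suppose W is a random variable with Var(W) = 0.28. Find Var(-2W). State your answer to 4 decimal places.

Var(-2W) = (-2)²·Var(W) = 4·0.28 = 1.12

1.1200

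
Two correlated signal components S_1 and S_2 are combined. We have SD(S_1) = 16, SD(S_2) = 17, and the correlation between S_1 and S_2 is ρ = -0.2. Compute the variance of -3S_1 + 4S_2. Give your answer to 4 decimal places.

var(S_1) = (16)² = 256;  var(S_2) = (17)² = 289
Cov(S_1,S_2) = ρ·SD(S_1)·SD(S_2) = -0.2·16·17 = -54.4
var(-3S_1 + 4S_2) = (-3)²·var(S_1) + (4)²·var(S_2) + 2·(-3)·(4)·Cov(S_1,S_2)
= 9·256 + 16·289 + -24·-54.4 = 8233.6

8233.6000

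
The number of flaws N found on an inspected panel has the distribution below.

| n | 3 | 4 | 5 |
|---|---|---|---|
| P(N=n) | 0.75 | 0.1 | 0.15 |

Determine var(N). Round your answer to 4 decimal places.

E[N] = (3)(0.75) + (4)(0.1) + (5)(0.15) = 3.4
E[N²] = (3)²(0.75) + (4)²(0.1) + (5)²(0.15) = 12.1
var(N) = E[N²] − (E[N])² = 12.1 − (3.4)² = 0.54

0.5400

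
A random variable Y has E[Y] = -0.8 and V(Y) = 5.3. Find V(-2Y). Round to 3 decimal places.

21.200

V(-2Y) = (-2)²·V(Y) = 4·5.3 = 21.2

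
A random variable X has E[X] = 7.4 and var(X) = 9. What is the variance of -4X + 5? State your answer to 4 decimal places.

var(-4X + 5) = (-4)²·var(X) = 16·9 = 144

144.0000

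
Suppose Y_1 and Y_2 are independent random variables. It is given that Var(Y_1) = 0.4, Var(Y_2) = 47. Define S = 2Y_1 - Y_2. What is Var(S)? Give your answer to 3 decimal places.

By independence, Var(S) = (2)²Var(Y_1) + (-1)²Var(Y_2)
= (2)²·0.4 + (-1)²·47 = 48.6

48.600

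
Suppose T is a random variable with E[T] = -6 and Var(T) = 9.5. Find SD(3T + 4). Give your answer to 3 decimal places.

Var(3T + 4) = (3)²·9.5 = 85.5
SD(3T + 4) = √85.5 ≈ 9.247

9.247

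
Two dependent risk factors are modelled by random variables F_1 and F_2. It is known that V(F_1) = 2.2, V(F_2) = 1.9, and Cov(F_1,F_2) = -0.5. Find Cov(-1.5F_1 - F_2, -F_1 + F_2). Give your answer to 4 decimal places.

1.6500

Cov(-1.5F_1 - F_2, -F_1 + F_2) = (-1.5)(-1)V(F_1) + (-1)(1)V(F_2) + [(-1.5)(1) + (-1)(-1)]Cov(F_1,F_2)
= 1.5·2.2 + -1·1.9 + -0.5·-0.5 = 1.65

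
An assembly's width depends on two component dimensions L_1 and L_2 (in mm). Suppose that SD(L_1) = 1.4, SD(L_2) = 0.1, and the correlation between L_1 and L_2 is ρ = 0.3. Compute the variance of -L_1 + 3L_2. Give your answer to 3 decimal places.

1.798

var(L_1) = (1.4)² = 1.96;  var(L_2) = (0.1)² = 0.01
Cov(L_1,L_2) = ρ·SD(L_1)·SD(L_2) = 0.3·1.4·0.1 = 0.042
var(-L_1 + 3L_2) = (-1)²·var(L_1) + (3)²·var(L_2) + 2·(-1)·(3)·Cov(L_1,L_2)
= 1·1.96 + 9·0.01 + -6·0.042 = 1.798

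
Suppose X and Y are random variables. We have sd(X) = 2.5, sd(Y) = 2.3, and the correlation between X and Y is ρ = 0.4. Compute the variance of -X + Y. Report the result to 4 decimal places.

6.9400

V(X) = (2.5)² = 6.25;  V(Y) = (2.3)² = 5.29
Cov(X,Y) = ρ·sd(X)·sd(Y) = 0.4·2.5·2.3 = 2.3
V(-X + Y) = (-1)²·V(X) + (1)²·V(Y) + 2·(-1)·(1)·Cov(X,Y)
= 1·6.25 + 1·5.29 + -2·2.3 = 6.94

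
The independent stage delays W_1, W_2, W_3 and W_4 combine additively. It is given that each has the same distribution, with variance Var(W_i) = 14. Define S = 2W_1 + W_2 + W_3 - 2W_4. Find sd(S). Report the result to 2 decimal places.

11.83

By independence, Var(S) = (2)²Var(W_1) + (1)²Var(W_2) + (1)²Var(W_3) + (-2)²Var(W_4)
= (2)²·14 + (1)²·14 + (1)²·14 + (-2)²·14 = 140
sd(S) = √140 ≈ 11.83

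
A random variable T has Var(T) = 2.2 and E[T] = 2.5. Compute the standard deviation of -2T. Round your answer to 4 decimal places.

Var(-2T) = (-2)²·2.2 = 8.8
sd(-2T) = √8.8 ≈ 2.9665

2.9665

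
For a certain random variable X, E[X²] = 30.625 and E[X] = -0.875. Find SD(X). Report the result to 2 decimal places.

V(X) = 30.625 − (-0.875)² = 29.859375
SD(X) = √29.859375 ≈ 5.46

5.46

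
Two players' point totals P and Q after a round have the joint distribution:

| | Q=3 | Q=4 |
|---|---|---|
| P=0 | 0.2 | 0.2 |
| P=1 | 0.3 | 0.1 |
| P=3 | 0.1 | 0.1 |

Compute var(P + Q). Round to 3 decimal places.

1.440

E[P] = 1,  E[Q] = 3.4,  E[PQ] = 3.4
var(P) = 2.2 − (1)² = 1.2;  var(Q) = 11.8 − (3.4)² = 0.24
cov(P,Q) = 3.4 − (1)(3.4) = 0
var(P + Q) = (1)²·1.2 + (1)²·0.24 + 2·(1)·(1)·0 = 1.44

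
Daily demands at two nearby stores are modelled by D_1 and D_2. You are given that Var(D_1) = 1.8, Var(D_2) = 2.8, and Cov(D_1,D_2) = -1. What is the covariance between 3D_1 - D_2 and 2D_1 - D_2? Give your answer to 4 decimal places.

18.6000

Cov(3D_1 - D_2, 2D_1 - D_2) = (3)(2)Var(D_1) + (-1)(-1)Var(D_2) + [(3)(-1) + (-1)(2)]Cov(D_1,D_2)
= 6·1.8 + 1·2.8 + -5·-1 = 18.6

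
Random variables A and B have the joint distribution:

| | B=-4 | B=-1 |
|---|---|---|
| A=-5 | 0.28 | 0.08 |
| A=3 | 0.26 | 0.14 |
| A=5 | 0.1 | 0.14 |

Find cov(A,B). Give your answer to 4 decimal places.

E[A] = 0.6,  E[B] = -2.92
E[AB] = -0.24
cov(A,B) = E[AB] − E[A]E[B] = -0.24 − (0.6)(-2.92) = 1.512

1.5120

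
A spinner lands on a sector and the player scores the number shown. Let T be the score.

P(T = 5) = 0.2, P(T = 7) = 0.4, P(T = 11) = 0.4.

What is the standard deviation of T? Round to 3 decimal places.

E[T] = (5)(0.2) + (7)(0.4) + (11)(0.4) = 8.2
E[T²] = (5)²(0.2) + (7)²(0.4) + (11)²(0.4) = 73
Var(T) = E[T²] − (E[T])² = 73 − (8.2)² = 5.76
SD(T) = √5.76 ≈ 2.400

2.400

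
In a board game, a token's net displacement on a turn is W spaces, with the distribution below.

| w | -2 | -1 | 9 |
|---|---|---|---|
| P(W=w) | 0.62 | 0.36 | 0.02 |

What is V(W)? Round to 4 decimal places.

2.4436

E[W] = (-2)(0.62) + (-1)(0.36) + (9)(0.02) = -1.42
E[W²] = (-2)²(0.62) + (-1)²(0.36) + (9)²(0.02) = 4.46
V(W) = E[W²] − (E[W])² = 4.46 − (-1.42)² = 2.4436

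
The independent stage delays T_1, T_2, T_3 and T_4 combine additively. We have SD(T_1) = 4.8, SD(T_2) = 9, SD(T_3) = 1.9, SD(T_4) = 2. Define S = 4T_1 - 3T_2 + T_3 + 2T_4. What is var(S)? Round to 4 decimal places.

var(T_1) = 23.04, var(T_2) = 81, var(T_3) = 3.61, var(T_4) = 4
By independence, var(S) = (4)²var(T_1) + (-3)²var(T_2) + (1)²var(T_3) + (2)²var(T_4)
= (4)²·23.04 + (-3)²·81 + (1)²·3.61 + (2)²·4 = 1117.25

1117.2500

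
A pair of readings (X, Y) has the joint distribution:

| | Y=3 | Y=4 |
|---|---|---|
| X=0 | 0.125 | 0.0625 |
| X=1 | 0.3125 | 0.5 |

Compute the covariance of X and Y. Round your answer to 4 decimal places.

0.0430

E[X] = 0.8125,  E[Y] = 3.5625
E[XY] = 2.9375
Cov(X,Y) = E[XY] − E[X]E[Y] = 2.9375 − (0.8125)(3.5625) = 0.04296875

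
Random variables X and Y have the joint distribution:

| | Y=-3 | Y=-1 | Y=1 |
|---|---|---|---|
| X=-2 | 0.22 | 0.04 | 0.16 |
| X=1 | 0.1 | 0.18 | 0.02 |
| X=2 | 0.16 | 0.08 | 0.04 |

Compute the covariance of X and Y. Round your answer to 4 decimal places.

E[X] = 0.02,  E[Y] = -1.52
E[XY] = -0.42
Cov(X,Y) = E[XY] − E[X]E[Y] = -0.42 − (0.02)(-1.52) = -0.3896

-0.3896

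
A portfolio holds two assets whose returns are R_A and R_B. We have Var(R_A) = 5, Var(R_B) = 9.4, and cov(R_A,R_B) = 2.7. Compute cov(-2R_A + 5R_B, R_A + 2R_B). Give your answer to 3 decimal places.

cov(-2R_A + 5R_B, R_A + 2R_B) = (-2)(1)Var(R_A) + (5)(2)Var(R_B) + [(-2)(2) + (5)(1)]cov(R_A,R_B)
= -2·5 + 10·9.4 + 1·2.7 = 86.7

86.700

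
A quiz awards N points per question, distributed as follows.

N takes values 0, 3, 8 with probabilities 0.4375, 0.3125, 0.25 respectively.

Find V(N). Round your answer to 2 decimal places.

E[N] = (0)(0.4375) + (3)(0.3125) + (8)(0.25) = 2.9375
E[N²] = (0)²(0.4375) + (3)²(0.3125) + (8)²(0.25) = 18.8125
V(N) = E[N²] − (E[N])² = 18.8125 − (2.9375)² = 10.18359375

10.18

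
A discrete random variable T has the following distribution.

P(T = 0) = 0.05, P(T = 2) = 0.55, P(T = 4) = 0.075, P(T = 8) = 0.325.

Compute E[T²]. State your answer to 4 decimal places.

24.2000

E[T²] = (0)²(0.05) + (2)²(0.55) + (4)²(0.075) + (8)²(0.325) = 24.2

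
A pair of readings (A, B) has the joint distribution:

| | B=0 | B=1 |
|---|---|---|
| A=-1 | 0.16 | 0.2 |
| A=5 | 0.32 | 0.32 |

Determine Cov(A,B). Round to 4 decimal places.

E[A] = 2.84,  E[B] = 0.52
E[AB] = 1.4
Cov(A,B) = E[AB] − E[A]E[B] = 1.4 − (2.84)(0.52) = -0.0768

-0.0768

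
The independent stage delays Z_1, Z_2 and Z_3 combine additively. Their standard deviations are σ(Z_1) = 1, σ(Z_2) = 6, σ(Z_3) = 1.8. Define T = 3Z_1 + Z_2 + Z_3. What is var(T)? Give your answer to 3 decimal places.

var(Z_1) = 1, var(Z_2) = 36, var(Z_3) = 3.24
By independence, var(T) = (3)²var(Z_1) + (1)²var(Z_2) + (1)²var(Z_3)
= (3)²·1 + (1)²·36 + (1)²·3.24 = 48.24

48.240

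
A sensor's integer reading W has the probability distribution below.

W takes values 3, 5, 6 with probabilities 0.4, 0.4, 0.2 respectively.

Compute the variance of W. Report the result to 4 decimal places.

1.4400

E[W] = (3)(0.4) + (5)(0.4) + (6)(0.2) = 4.4
E[W²] = (3)²(0.4) + (5)²(0.4) + (6)²(0.2) = 20.8
var(W) = E[W²] − (E[W])² = 20.8 − (4.4)² = 1.44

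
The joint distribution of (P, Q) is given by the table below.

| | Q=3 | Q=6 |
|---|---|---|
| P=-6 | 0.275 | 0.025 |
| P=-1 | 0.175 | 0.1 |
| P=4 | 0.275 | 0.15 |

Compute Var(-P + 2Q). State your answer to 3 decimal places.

19.474

E[P] = -0.375,  E[Q] = 3.825,  E[PQ] = -0.075
Var(P) = 17.875 − (-0.375)² = 17.734375;  Var(Q) = 16.425 − (3.825)² = 1.794375
Cov(P,Q) = -0.075 − (-0.375)(3.825) = 1.359375
Var(-P + 2Q) = (-1)²·17.734375 + (2)²·1.794375 + 2·(-1)·(2)·1.359375 = 19.474375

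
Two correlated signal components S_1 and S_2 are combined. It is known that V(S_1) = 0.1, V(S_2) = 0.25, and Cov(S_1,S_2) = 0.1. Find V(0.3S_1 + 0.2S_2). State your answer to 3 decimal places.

0.031

V(0.3S_1 + 0.2S_2) = (0.3)²·V(S_1) + (0.2)²·V(S_2) + 2·(0.3)·(0.2)·Cov(S_1,S_2)
= 0.09·0.1 + 0.04·0.25 + 0.12·0.1 = 0.031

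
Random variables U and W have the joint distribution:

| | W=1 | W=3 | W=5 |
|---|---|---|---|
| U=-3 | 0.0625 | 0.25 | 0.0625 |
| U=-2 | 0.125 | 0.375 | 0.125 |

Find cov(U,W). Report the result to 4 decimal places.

0.0000

E[U] = -2.375,  E[W] = 3
E[UW] = -7.125
cov(U,W) = E[UW] − E[U]E[W] = -7.125 − (-2.375)(3) = 0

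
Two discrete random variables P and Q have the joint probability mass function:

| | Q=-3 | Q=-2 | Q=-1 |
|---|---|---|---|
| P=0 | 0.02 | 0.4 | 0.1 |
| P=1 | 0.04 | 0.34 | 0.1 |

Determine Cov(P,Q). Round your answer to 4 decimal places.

E[P] = 0.48,  E[Q] = -1.86
E[PQ] = -0.9
Cov(P,Q) = E[PQ] − E[P]E[Q] = -0.9 − (0.48)(-1.86) = -0.0072

-0.0072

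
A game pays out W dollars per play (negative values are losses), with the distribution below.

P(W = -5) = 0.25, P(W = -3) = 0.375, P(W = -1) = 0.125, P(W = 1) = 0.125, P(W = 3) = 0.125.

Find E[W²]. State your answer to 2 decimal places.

11.00

E[W²] = (-5)²(0.25) + (-3)²(0.375) + (-1)²(0.125) + (1)²(0.125) + (3)²(0.125) = 11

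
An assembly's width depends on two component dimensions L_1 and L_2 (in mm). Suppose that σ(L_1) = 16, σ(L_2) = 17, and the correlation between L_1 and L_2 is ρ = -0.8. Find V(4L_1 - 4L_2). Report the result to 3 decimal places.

15683.200

V(L_1) = (16)² = 256;  V(L_2) = (17)² = 289
Cov(L_1,L_2) = ρ·σ(L_1)·σ(L_2) = -0.8·16·17 = -217.6
V(4L_1 - 4L_2) = (4)²·V(L_1) + (-4)²·V(L_2) + 2·(4)·(-4)·Cov(L_1,L_2)
= 16·256 + 16·289 + -32·-217.6 = 15683.2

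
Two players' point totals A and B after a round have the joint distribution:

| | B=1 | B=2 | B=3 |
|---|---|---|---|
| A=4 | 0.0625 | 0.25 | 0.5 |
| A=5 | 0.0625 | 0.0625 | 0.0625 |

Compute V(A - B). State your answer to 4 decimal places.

E[A] = 4.1875,  E[B] = 2.4375,  E[AB] = 10.125
V(A) = 17.6875 − (4.1875)² = 0.15234375;  V(B) = 6.4375 − (2.4375)² = 0.49609375
Cov(A,B) = 10.125 − (4.1875)(2.4375) = -0.08203125
V(A - B) = (1)²·0.15234375 + (-1)²·0.49609375 + 2·(1)·(-1)·-0.08203125 = 0.8125

0.8125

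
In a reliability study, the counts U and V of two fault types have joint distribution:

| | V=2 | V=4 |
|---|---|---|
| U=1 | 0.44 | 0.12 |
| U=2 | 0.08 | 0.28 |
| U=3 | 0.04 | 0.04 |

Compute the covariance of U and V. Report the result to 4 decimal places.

0.2624

E[U] = 1.52,  E[V] = 2.88
E[UV] = 4.64
Cov(U,V) = E[UV] − E[U]E[V] = 4.64 − (1.52)(2.88) = 0.2624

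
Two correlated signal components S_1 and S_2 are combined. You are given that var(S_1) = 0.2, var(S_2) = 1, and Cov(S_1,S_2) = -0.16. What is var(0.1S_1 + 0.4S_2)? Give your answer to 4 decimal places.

var(0.1S_1 + 0.4S_2) = (0.1)²·var(S_1) + (0.4)²·var(S_2) + 2·(0.1)·(0.4)·Cov(S_1,S_2)
= 0.01·0.2 + 0.16·1 + 0.08·-0.16 = 0.1492

0.1492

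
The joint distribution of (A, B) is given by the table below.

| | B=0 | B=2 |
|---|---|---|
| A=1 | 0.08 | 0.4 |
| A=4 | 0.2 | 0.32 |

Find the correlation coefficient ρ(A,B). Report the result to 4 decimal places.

-0.2425

E[A] = 2.56,  E[B] = 1.44
E[AB] = 3.36
Cov(A,B) = E[AB] − E[A]E[B] = 3.36 − (2.56)(1.44) = -0.3264
var(A) = 2.2464,  var(B) = 0.8064
ρ = -0.3264 / √(2.2464·0.8064) ≈ -0.2425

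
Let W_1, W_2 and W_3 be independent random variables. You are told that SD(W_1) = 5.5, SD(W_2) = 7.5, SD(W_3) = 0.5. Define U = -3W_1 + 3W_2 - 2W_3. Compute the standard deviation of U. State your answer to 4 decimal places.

Var(W_1) = 30.25, Var(W_2) = 56.25, Var(W_3) = 0.25
By independence, Var(U) = (-3)²Var(W_1) + (3)²Var(W_2) + (-2)²Var(W_3)
= (-3)²·30.25 + (3)²·56.25 + (-2)²·0.25 = 779.5
SD(U) = √779.5 ≈ 27.9195

27.9195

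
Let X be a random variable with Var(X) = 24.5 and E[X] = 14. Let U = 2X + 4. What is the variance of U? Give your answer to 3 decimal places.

98.000

Var(2X + 4) = (2)²·Var(X) = 4·24.5 = 98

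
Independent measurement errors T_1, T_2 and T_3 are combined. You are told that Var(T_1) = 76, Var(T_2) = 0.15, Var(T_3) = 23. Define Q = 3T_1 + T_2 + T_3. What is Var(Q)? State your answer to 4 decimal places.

By independence, Var(Q) = (3)²Var(T_1) + (1)²Var(T_2) + (1)²Var(T_3)
= (3)²·76 + (1)²·0.15 + (1)²·23 = 707.15

707.1500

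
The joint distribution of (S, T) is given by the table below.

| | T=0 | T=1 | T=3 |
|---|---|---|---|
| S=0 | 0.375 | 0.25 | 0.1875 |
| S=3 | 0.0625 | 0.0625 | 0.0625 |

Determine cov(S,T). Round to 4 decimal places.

0.1523

E[S] = 0.5625,  E[T] = 1.0625
E[ST] = 0.75
cov(S,T) = E[ST] − E[S]E[T] = 0.75 − (0.5625)(1.0625) = 0.15234375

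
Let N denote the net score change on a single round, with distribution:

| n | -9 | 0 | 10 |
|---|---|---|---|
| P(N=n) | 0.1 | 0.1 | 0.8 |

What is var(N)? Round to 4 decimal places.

E[N] = (-9)(0.1) + (0)(0.1) + (10)(0.8) = 7.1
E[N²] = (-9)²(0.1) + (0)²(0.1) + (10)²(0.8) = 88.1
var(N) = E[N²] − (E[N])² = 88.1 − (7.1)² = 37.69

37.6900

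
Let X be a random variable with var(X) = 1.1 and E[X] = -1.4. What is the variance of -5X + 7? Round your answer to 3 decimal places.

27.500

var(-5X + 7) = (-5)²·var(X) = 25·1.1 = 27.5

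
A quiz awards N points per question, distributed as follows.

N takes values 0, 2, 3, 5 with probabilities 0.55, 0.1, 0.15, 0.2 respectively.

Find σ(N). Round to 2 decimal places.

E[N] = (0)(0.55) + (2)(0.1) + (3)(0.15) + (5)(0.2) = 1.65
E[N²] = (0)²(0.55) + (2)²(0.1) + (3)²(0.15) + (5)²(0.2) = 6.75
Var(N) = E[N²] − (E[N])² = 6.75 − (1.65)² = 4.0275
σ(N) = √4.0275 ≈ 2.01

2.01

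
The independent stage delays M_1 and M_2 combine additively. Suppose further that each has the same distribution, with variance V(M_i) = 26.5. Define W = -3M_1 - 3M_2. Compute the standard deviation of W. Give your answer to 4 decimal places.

By independence, V(W) = (-3)²V(M_1) + (-3)²V(M_2)
= (-3)²·26.5 + (-3)²·26.5 = 477
sd(W) = √477 ≈ 21.8403

21.8403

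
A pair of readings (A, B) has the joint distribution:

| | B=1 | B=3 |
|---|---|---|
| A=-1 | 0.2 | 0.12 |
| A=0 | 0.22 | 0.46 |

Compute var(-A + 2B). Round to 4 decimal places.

E[A] = -0.32,  E[B] = 2.16,  E[AB] = -0.56
var(A) = 0.32 − (-0.32)² = 0.2176;  var(B) = 5.64 − (2.16)² = 0.9744
Cov(A,B) = -0.56 − (-0.32)(2.16) = 0.1312
var(-A + 2B) = (-1)²·0.2176 + (2)²·0.9744 + 2·(-1)·(2)·0.1312 = 3.5904

3.5904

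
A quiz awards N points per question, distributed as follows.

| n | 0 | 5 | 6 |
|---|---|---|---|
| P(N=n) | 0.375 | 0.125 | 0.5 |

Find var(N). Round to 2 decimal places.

7.98

E[N] = (0)(0.375) + (5)(0.125) + (6)(0.5) = 3.625
E[N²] = (0)²(0.375) + (5)²(0.125) + (6)²(0.5) = 21.125
var(N) = E[N²] − (E[N])² = 21.125 − (3.625)² = 7.984375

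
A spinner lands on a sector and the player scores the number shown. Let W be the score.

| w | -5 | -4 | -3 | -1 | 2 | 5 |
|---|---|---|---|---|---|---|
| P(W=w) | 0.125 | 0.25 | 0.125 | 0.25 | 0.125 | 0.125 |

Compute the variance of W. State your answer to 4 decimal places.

E[W] = (-5)(0.125) + (-4)(0.25) + (-3)(0.125) + (-1)(0.25) + (2)(0.125) + (5)(0.125) = -1.375
E[W²] = (-5)²(0.125) + (-4)²(0.25) + (-3)²(0.125) + (-1)²(0.25) + (2)²(0.125) + (5)²(0.125) = 12.125
var(W) = E[W²] − (E[W])² = 12.125 − (-1.375)² = 10.234375

10.2344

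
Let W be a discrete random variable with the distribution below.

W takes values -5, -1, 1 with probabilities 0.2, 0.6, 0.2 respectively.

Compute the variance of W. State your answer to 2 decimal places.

3.84

E[W] = (-5)(0.2) + (-1)(0.6) + (1)(0.2) = -1.4
E[W²] = (-5)²(0.2) + (-1)²(0.6) + (1)²(0.2) = 5.8
Var(W) = E[W²] − (E[W])² = 5.8 − (-1.4)² = 3.84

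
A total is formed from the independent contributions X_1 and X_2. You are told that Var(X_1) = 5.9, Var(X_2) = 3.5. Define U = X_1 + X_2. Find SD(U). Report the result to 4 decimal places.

By independence, Var(U) = (1)²Var(X_1) + (1)²Var(X_2)
= (1)²·5.9 + (1)²·3.5 = 9.4
SD(U) = √9.4 ≈ 3.0659

3.0659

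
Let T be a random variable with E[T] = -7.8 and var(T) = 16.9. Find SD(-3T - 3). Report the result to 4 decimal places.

var(-3T - 3) = (-3)²·16.9 = 152.1
SD(-3T - 3) = √152.1 ≈ 12.3329

12.3329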